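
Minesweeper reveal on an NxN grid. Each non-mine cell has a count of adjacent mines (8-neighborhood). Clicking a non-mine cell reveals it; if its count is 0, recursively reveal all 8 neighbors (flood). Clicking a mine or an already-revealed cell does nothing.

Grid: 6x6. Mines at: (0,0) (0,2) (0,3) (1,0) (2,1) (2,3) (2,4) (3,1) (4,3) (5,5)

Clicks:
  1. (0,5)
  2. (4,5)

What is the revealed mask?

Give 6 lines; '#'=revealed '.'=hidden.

Click 1 (0,5) count=0: revealed 4 new [(0,4) (0,5) (1,4) (1,5)] -> total=4
Click 2 (4,5) count=1: revealed 1 new [(4,5)] -> total=5

Answer: ....##
....##
......
......
.....#
......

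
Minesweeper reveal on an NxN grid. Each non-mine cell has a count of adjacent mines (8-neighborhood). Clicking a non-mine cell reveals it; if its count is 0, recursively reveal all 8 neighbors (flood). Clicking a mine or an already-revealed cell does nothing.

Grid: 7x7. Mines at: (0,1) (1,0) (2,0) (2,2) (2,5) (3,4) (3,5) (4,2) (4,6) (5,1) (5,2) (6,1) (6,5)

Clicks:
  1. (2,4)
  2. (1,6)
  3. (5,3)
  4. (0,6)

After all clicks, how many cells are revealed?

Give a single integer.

Click 1 (2,4) count=3: revealed 1 new [(2,4)] -> total=1
Click 2 (1,6) count=1: revealed 1 new [(1,6)] -> total=2
Click 3 (5,3) count=2: revealed 1 new [(5,3)] -> total=3
Click 4 (0,6) count=0: revealed 9 new [(0,2) (0,3) (0,4) (0,5) (0,6) (1,2) (1,3) (1,4) (1,5)] -> total=12

Answer: 12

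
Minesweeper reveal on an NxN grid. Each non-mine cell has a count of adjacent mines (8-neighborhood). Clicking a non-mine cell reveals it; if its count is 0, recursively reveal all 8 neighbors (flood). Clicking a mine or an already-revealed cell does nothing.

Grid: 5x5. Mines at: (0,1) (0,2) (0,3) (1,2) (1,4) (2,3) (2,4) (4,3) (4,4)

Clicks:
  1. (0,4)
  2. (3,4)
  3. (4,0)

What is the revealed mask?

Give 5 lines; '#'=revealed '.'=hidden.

Answer: ....#
##...
###..
###.#
###..

Derivation:
Click 1 (0,4) count=2: revealed 1 new [(0,4)] -> total=1
Click 2 (3,4) count=4: revealed 1 new [(3,4)] -> total=2
Click 3 (4,0) count=0: revealed 11 new [(1,0) (1,1) (2,0) (2,1) (2,2) (3,0) (3,1) (3,2) (4,0) (4,1) (4,2)] -> total=13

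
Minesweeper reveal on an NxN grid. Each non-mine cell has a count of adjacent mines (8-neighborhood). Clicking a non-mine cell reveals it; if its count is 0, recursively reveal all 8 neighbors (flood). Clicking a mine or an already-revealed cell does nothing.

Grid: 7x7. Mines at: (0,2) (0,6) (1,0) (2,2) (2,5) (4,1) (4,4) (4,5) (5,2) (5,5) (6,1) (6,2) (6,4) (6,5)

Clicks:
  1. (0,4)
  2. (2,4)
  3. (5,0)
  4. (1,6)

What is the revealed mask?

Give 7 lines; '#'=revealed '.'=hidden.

Click 1 (0,4) count=0: revealed 6 new [(0,3) (0,4) (0,5) (1,3) (1,4) (1,5)] -> total=6
Click 2 (2,4) count=1: revealed 1 new [(2,4)] -> total=7
Click 3 (5,0) count=2: revealed 1 new [(5,0)] -> total=8
Click 4 (1,6) count=2: revealed 1 new [(1,6)] -> total=9

Answer: ...###.
...####
....#..
.......
.......
#......
.......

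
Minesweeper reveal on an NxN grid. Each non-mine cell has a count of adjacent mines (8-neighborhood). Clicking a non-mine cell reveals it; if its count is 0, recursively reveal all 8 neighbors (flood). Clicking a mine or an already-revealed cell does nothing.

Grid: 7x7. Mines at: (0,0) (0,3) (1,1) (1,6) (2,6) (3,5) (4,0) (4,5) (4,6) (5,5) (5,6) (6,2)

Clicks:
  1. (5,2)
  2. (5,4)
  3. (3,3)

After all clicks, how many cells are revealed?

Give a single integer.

Click 1 (5,2) count=1: revealed 1 new [(5,2)] -> total=1
Click 2 (5,4) count=2: revealed 1 new [(5,4)] -> total=2
Click 3 (3,3) count=0: revealed 17 new [(1,2) (1,3) (1,4) (2,1) (2,2) (2,3) (2,4) (3,1) (3,2) (3,3) (3,4) (4,1) (4,2) (4,3) (4,4) (5,1) (5,3)] -> total=19

Answer: 19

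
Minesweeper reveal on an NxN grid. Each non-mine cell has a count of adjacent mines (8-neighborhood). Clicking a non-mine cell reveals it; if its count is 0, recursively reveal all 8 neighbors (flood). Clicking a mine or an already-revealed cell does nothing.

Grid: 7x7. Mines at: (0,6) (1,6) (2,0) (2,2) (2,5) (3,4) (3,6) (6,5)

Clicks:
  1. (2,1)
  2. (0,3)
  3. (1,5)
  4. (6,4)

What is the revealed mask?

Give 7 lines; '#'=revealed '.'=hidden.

Click 1 (2,1) count=2: revealed 1 new [(2,1)] -> total=1
Click 2 (0,3) count=0: revealed 12 new [(0,0) (0,1) (0,2) (0,3) (0,4) (0,5) (1,0) (1,1) (1,2) (1,3) (1,4) (1,5)] -> total=13
Click 3 (1,5) count=3: revealed 0 new [(none)] -> total=13
Click 4 (6,4) count=1: revealed 1 new [(6,4)] -> total=14

Answer: ######.
######.
.#.....
.......
.......
.......
....#..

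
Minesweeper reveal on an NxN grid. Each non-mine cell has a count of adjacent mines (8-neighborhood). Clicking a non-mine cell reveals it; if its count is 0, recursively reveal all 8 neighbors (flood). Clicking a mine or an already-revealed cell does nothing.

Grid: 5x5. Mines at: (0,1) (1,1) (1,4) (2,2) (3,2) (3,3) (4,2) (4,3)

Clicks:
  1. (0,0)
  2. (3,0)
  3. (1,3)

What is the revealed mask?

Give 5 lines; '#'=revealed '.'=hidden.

Answer: #....
...#.
##...
##...
##...

Derivation:
Click 1 (0,0) count=2: revealed 1 new [(0,0)] -> total=1
Click 2 (3,0) count=0: revealed 6 new [(2,0) (2,1) (3,0) (3,1) (4,0) (4,1)] -> total=7
Click 3 (1,3) count=2: revealed 1 new [(1,3)] -> total=8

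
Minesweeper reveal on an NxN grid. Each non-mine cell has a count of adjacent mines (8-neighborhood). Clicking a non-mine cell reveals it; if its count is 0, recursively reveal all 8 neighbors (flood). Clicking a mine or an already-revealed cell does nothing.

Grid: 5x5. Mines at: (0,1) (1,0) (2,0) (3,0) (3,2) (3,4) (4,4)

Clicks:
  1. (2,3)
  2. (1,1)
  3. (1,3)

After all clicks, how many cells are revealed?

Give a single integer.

Click 1 (2,3) count=2: revealed 1 new [(2,3)] -> total=1
Click 2 (1,1) count=3: revealed 1 new [(1,1)] -> total=2
Click 3 (1,3) count=0: revealed 8 new [(0,2) (0,3) (0,4) (1,2) (1,3) (1,4) (2,2) (2,4)] -> total=10

Answer: 10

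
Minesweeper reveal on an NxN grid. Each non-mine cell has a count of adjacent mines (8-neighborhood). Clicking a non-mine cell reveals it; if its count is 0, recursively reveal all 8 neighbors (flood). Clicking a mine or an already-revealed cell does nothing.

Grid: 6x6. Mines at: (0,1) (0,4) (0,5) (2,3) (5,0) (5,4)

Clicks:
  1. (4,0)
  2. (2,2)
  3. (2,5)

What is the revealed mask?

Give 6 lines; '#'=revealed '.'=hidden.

Answer: ......
....##
..#.##
....##
#...##
......

Derivation:
Click 1 (4,0) count=1: revealed 1 new [(4,0)] -> total=1
Click 2 (2,2) count=1: revealed 1 new [(2,2)] -> total=2
Click 3 (2,5) count=0: revealed 8 new [(1,4) (1,5) (2,4) (2,5) (3,4) (3,5) (4,4) (4,5)] -> total=10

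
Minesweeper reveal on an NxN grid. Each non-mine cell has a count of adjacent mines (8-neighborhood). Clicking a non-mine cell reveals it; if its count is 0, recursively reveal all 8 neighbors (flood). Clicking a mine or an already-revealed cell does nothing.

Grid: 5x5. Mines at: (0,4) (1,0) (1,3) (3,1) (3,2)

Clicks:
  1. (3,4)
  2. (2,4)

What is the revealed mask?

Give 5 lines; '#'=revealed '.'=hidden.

Click 1 (3,4) count=0: revealed 6 new [(2,3) (2,4) (3,3) (3,4) (4,3) (4,4)] -> total=6
Click 2 (2,4) count=1: revealed 0 new [(none)] -> total=6

Answer: .....
.....
...##
...##
...##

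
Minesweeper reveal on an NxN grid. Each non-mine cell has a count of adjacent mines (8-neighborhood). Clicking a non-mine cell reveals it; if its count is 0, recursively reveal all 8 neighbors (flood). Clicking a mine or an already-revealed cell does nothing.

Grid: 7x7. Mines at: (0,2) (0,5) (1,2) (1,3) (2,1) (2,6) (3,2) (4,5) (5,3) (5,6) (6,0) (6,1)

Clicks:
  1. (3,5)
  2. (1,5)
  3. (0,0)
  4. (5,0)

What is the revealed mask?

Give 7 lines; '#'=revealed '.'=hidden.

Click 1 (3,5) count=2: revealed 1 new [(3,5)] -> total=1
Click 2 (1,5) count=2: revealed 1 new [(1,5)] -> total=2
Click 3 (0,0) count=0: revealed 4 new [(0,0) (0,1) (1,0) (1,1)] -> total=6
Click 4 (5,0) count=2: revealed 1 new [(5,0)] -> total=7

Answer: ##.....
##...#.
.......
.....#.
.......
#......
.......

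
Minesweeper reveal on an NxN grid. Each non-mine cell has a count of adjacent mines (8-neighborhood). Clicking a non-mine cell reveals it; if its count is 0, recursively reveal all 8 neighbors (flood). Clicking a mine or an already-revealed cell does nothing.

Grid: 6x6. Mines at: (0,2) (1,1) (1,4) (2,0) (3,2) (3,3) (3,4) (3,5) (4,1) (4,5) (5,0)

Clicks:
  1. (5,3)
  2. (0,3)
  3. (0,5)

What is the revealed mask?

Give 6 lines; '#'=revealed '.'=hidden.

Answer: ...#.#
......
......
......
..###.
..###.

Derivation:
Click 1 (5,3) count=0: revealed 6 new [(4,2) (4,3) (4,4) (5,2) (5,3) (5,4)] -> total=6
Click 2 (0,3) count=2: revealed 1 new [(0,3)] -> total=7
Click 3 (0,5) count=1: revealed 1 new [(0,5)] -> total=8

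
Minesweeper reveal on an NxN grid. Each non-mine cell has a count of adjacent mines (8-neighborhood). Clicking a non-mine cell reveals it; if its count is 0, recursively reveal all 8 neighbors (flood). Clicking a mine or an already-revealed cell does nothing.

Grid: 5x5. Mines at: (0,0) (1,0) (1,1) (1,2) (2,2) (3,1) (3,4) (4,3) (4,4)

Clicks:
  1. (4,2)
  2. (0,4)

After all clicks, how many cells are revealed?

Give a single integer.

Answer: 7

Derivation:
Click 1 (4,2) count=2: revealed 1 new [(4,2)] -> total=1
Click 2 (0,4) count=0: revealed 6 new [(0,3) (0,4) (1,3) (1,4) (2,3) (2,4)] -> total=7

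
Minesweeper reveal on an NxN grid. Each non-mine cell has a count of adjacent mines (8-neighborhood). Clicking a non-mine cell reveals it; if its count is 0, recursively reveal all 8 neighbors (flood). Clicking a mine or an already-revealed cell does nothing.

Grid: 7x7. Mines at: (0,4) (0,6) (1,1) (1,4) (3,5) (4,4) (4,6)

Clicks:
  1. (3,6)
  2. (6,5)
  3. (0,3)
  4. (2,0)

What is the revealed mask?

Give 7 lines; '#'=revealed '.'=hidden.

Click 1 (3,6) count=2: revealed 1 new [(3,6)] -> total=1
Click 2 (6,5) count=0: revealed 26 new [(2,0) (2,1) (2,2) (2,3) (3,0) (3,1) (3,2) (3,3) (4,0) (4,1) (4,2) (4,3) (5,0) (5,1) (5,2) (5,3) (5,4) (5,5) (5,6) (6,0) (6,1) (6,2) (6,3) (6,4) (6,5) (6,6)] -> total=27
Click 3 (0,3) count=2: revealed 1 new [(0,3)] -> total=28
Click 4 (2,0) count=1: revealed 0 new [(none)] -> total=28

Answer: ...#...
.......
####...
####..#
####...
#######
#######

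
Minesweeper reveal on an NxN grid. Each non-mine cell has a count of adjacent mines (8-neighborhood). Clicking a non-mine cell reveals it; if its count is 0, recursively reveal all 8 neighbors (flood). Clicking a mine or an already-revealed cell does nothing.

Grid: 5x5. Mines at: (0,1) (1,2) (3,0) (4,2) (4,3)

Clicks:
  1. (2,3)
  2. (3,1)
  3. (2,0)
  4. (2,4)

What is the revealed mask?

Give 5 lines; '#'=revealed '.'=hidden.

Answer: ...##
...##
#..##
.#.##
.....

Derivation:
Click 1 (2,3) count=1: revealed 1 new [(2,3)] -> total=1
Click 2 (3,1) count=2: revealed 1 new [(3,1)] -> total=2
Click 3 (2,0) count=1: revealed 1 new [(2,0)] -> total=3
Click 4 (2,4) count=0: revealed 7 new [(0,3) (0,4) (1,3) (1,4) (2,4) (3,3) (3,4)] -> total=10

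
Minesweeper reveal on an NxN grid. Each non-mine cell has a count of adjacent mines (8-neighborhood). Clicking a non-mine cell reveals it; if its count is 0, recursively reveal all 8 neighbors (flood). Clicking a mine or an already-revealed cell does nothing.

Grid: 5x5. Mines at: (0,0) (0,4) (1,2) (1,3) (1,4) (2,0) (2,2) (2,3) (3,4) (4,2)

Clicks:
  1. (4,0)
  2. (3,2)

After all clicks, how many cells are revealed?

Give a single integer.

Click 1 (4,0) count=0: revealed 4 new [(3,0) (3,1) (4,0) (4,1)] -> total=4
Click 2 (3,2) count=3: revealed 1 new [(3,2)] -> total=5

Answer: 5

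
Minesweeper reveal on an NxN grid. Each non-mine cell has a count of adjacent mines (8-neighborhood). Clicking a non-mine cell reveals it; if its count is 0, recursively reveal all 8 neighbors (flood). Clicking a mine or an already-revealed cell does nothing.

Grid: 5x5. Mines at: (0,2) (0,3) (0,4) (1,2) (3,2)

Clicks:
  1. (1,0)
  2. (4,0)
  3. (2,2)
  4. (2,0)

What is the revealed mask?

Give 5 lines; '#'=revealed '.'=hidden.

Click 1 (1,0) count=0: revealed 10 new [(0,0) (0,1) (1,0) (1,1) (2,0) (2,1) (3,0) (3,1) (4,0) (4,1)] -> total=10
Click 2 (4,0) count=0: revealed 0 new [(none)] -> total=10
Click 3 (2,2) count=2: revealed 1 new [(2,2)] -> total=11
Click 4 (2,0) count=0: revealed 0 new [(none)] -> total=11

Answer: ##...
##...
###..
##...
##...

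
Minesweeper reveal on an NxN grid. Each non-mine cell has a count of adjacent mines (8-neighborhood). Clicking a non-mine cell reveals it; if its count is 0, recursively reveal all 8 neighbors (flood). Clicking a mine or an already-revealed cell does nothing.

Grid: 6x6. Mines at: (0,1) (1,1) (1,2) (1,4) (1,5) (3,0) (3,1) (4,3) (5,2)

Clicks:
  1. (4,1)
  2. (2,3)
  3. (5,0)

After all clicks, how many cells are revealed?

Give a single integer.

Click 1 (4,1) count=3: revealed 1 new [(4,1)] -> total=1
Click 2 (2,3) count=2: revealed 1 new [(2,3)] -> total=2
Click 3 (5,0) count=0: revealed 3 new [(4,0) (5,0) (5,1)] -> total=5

Answer: 5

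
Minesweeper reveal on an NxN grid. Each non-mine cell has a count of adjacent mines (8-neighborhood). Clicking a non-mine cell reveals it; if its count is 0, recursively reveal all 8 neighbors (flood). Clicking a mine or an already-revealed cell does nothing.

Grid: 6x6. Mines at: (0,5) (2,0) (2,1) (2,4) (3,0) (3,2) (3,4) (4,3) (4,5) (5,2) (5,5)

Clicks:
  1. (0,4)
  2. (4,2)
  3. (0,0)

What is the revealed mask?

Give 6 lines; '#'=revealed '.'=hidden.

Answer: #####.
#####.
......
......
..#...
......

Derivation:
Click 1 (0,4) count=1: revealed 1 new [(0,4)] -> total=1
Click 2 (4,2) count=3: revealed 1 new [(4,2)] -> total=2
Click 3 (0,0) count=0: revealed 9 new [(0,0) (0,1) (0,2) (0,3) (1,0) (1,1) (1,2) (1,3) (1,4)] -> total=11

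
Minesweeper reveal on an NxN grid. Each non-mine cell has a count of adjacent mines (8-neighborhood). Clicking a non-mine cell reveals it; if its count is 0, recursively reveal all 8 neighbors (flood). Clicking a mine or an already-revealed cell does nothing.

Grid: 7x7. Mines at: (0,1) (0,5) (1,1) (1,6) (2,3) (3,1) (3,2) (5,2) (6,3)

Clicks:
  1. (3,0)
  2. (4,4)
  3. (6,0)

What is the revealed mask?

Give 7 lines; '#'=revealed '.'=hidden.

Click 1 (3,0) count=1: revealed 1 new [(3,0)] -> total=1
Click 2 (4,4) count=0: revealed 18 new [(2,4) (2,5) (2,6) (3,3) (3,4) (3,5) (3,6) (4,3) (4,4) (4,5) (4,6) (5,3) (5,4) (5,5) (5,6) (6,4) (6,5) (6,6)] -> total=19
Click 3 (6,0) count=0: revealed 6 new [(4,0) (4,1) (5,0) (5,1) (6,0) (6,1)] -> total=25

Answer: .......
.......
....###
#..####
##.####
##.####
##..###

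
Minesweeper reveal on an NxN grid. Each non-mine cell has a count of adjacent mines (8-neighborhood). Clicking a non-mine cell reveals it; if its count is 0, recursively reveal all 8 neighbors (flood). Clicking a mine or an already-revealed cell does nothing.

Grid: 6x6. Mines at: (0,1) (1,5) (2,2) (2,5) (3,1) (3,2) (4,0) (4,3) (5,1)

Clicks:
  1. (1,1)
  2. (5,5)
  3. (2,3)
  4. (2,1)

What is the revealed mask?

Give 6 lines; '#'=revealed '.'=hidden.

Answer: ......
.#....
.#.#..
....##
....##
....##

Derivation:
Click 1 (1,1) count=2: revealed 1 new [(1,1)] -> total=1
Click 2 (5,5) count=0: revealed 6 new [(3,4) (3,5) (4,4) (4,5) (5,4) (5,5)] -> total=7
Click 3 (2,3) count=2: revealed 1 new [(2,3)] -> total=8
Click 4 (2,1) count=3: revealed 1 new [(2,1)] -> total=9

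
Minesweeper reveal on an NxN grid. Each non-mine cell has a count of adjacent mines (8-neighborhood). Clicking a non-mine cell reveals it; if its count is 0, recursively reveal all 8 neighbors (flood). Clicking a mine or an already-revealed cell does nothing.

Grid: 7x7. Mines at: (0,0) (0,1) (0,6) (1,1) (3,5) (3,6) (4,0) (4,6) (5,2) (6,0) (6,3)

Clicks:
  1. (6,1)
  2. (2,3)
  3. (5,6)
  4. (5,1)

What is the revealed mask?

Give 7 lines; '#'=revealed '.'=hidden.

Click 1 (6,1) count=2: revealed 1 new [(6,1)] -> total=1
Click 2 (2,3) count=0: revealed 21 new [(0,2) (0,3) (0,4) (0,5) (1,2) (1,3) (1,4) (1,5) (2,1) (2,2) (2,3) (2,4) (2,5) (3,1) (3,2) (3,3) (3,4) (4,1) (4,2) (4,3) (4,4)] -> total=22
Click 3 (5,6) count=1: revealed 1 new [(5,6)] -> total=23
Click 4 (5,1) count=3: revealed 1 new [(5,1)] -> total=24

Answer: ..####.
..####.
.#####.
.####..
.####..
.#....#
.#.....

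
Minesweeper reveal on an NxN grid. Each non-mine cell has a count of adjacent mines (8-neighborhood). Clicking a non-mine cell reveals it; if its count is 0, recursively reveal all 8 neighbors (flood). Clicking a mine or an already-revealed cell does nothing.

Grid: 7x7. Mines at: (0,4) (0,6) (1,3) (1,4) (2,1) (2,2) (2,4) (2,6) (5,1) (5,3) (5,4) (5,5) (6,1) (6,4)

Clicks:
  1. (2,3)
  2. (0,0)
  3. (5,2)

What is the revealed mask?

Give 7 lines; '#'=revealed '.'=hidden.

Answer: ###....
###....
...#...
.......
.......
..#....
.......

Derivation:
Click 1 (2,3) count=4: revealed 1 new [(2,3)] -> total=1
Click 2 (0,0) count=0: revealed 6 new [(0,0) (0,1) (0,2) (1,0) (1,1) (1,2)] -> total=7
Click 3 (5,2) count=3: revealed 1 new [(5,2)] -> total=8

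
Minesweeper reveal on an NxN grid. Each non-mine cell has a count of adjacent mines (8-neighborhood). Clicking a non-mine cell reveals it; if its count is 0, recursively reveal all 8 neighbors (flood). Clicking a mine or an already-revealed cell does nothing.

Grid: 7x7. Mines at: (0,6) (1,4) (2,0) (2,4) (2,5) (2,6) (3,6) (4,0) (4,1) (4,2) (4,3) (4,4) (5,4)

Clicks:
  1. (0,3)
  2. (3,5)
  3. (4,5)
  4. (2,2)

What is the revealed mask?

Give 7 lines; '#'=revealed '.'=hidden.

Click 1 (0,3) count=1: revealed 1 new [(0,3)] -> total=1
Click 2 (3,5) count=5: revealed 1 new [(3,5)] -> total=2
Click 3 (4,5) count=3: revealed 1 new [(4,5)] -> total=3
Click 4 (2,2) count=0: revealed 13 new [(0,0) (0,1) (0,2) (1,0) (1,1) (1,2) (1,3) (2,1) (2,2) (2,3) (3,1) (3,2) (3,3)] -> total=16

Answer: ####...
####...
.###...
.###.#.
.....#.
.......
.......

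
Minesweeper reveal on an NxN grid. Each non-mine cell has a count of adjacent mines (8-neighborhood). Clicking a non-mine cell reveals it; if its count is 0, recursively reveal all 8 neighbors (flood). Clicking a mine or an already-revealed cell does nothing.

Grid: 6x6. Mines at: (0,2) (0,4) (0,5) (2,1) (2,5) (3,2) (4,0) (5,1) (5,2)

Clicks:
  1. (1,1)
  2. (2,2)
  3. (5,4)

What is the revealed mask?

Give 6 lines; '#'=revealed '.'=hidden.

Answer: ......
.#....
..#...
...###
...###
...###

Derivation:
Click 1 (1,1) count=2: revealed 1 new [(1,1)] -> total=1
Click 2 (2,2) count=2: revealed 1 new [(2,2)] -> total=2
Click 3 (5,4) count=0: revealed 9 new [(3,3) (3,4) (3,5) (4,3) (4,4) (4,5) (5,3) (5,4) (5,5)] -> total=11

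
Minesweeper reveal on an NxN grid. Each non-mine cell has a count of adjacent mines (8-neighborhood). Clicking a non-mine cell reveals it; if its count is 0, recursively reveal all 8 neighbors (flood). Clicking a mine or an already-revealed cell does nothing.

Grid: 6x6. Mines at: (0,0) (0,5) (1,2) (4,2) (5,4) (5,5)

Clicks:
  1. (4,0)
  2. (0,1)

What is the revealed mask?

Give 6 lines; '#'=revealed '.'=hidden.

Answer: .#....
##....
##....
##....
##....
##....

Derivation:
Click 1 (4,0) count=0: revealed 10 new [(1,0) (1,1) (2,0) (2,1) (3,0) (3,1) (4,0) (4,1) (5,0) (5,1)] -> total=10
Click 2 (0,1) count=2: revealed 1 new [(0,1)] -> total=11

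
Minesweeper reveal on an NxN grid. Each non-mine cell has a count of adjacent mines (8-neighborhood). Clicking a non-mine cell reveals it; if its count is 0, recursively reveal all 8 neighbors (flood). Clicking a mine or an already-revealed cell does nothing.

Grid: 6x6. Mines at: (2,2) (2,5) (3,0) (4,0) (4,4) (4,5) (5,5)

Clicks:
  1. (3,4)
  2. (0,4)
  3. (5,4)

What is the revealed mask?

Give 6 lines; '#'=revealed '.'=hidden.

Answer: ######
######
##....
....#.
......
....#.

Derivation:
Click 1 (3,4) count=3: revealed 1 new [(3,4)] -> total=1
Click 2 (0,4) count=0: revealed 14 new [(0,0) (0,1) (0,2) (0,3) (0,4) (0,5) (1,0) (1,1) (1,2) (1,3) (1,4) (1,5) (2,0) (2,1)] -> total=15
Click 3 (5,4) count=3: revealed 1 new [(5,4)] -> total=16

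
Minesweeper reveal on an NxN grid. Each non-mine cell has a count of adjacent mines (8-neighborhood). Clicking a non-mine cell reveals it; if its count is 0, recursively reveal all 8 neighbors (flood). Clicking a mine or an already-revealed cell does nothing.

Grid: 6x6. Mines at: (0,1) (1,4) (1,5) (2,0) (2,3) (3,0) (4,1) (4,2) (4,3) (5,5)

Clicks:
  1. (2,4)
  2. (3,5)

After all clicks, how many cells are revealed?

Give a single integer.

Click 1 (2,4) count=3: revealed 1 new [(2,4)] -> total=1
Click 2 (3,5) count=0: revealed 5 new [(2,5) (3,4) (3,5) (4,4) (4,5)] -> total=6

Answer: 6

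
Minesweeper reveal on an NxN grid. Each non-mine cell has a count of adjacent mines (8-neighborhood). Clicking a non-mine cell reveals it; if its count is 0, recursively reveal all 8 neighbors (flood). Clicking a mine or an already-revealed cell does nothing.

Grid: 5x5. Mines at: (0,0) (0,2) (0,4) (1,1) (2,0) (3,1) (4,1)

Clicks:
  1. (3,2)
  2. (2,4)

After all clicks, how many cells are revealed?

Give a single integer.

Answer: 12

Derivation:
Click 1 (3,2) count=2: revealed 1 new [(3,2)] -> total=1
Click 2 (2,4) count=0: revealed 11 new [(1,2) (1,3) (1,4) (2,2) (2,3) (2,4) (3,3) (3,4) (4,2) (4,3) (4,4)] -> total=12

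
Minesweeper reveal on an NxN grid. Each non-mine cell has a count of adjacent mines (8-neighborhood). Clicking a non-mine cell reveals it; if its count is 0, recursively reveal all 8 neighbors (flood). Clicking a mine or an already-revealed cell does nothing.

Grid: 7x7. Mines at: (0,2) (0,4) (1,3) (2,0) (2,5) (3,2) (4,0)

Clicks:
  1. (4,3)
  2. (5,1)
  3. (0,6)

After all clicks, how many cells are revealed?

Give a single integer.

Answer: 6

Derivation:
Click 1 (4,3) count=1: revealed 1 new [(4,3)] -> total=1
Click 2 (5,1) count=1: revealed 1 new [(5,1)] -> total=2
Click 3 (0,6) count=0: revealed 4 new [(0,5) (0,6) (1,5) (1,6)] -> total=6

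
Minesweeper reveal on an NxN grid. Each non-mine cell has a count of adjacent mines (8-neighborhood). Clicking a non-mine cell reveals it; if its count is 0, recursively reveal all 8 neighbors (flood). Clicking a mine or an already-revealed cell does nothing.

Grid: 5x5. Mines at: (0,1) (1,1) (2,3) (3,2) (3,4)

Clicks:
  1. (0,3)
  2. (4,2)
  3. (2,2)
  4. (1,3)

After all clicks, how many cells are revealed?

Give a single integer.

Answer: 8

Derivation:
Click 1 (0,3) count=0: revealed 6 new [(0,2) (0,3) (0,4) (1,2) (1,3) (1,4)] -> total=6
Click 2 (4,2) count=1: revealed 1 new [(4,2)] -> total=7
Click 3 (2,2) count=3: revealed 1 new [(2,2)] -> total=8
Click 4 (1,3) count=1: revealed 0 new [(none)] -> total=8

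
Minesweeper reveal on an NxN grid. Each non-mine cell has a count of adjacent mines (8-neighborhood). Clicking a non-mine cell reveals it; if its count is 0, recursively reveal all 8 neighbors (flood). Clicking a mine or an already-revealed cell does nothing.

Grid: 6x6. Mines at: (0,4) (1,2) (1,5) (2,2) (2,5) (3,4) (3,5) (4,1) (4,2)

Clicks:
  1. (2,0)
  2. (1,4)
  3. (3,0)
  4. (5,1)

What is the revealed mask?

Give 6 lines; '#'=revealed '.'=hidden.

Answer: ##....
##..#.
##....
##....
......
.#....

Derivation:
Click 1 (2,0) count=0: revealed 8 new [(0,0) (0,1) (1,0) (1,1) (2,0) (2,1) (3,0) (3,1)] -> total=8
Click 2 (1,4) count=3: revealed 1 new [(1,4)] -> total=9
Click 3 (3,0) count=1: revealed 0 new [(none)] -> total=9
Click 4 (5,1) count=2: revealed 1 new [(5,1)] -> total=10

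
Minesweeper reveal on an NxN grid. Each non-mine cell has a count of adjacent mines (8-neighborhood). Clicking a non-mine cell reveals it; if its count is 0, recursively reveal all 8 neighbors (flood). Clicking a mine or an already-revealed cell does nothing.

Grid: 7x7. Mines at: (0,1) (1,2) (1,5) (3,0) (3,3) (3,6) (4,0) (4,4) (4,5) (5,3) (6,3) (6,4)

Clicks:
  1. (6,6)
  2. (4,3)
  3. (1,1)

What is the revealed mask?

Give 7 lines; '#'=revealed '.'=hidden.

Click 1 (6,6) count=0: revealed 4 new [(5,5) (5,6) (6,5) (6,6)] -> total=4
Click 2 (4,3) count=3: revealed 1 new [(4,3)] -> total=5
Click 3 (1,1) count=2: revealed 1 new [(1,1)] -> total=6

Answer: .......
.#.....
.......
.......
...#...
.....##
.....##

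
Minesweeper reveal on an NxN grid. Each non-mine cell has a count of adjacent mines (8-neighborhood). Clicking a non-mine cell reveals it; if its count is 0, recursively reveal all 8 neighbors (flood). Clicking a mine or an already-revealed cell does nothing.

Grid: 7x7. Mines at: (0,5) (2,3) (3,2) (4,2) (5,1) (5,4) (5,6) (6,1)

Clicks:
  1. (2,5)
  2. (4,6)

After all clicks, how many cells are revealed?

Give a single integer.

Answer: 12

Derivation:
Click 1 (2,5) count=0: revealed 12 new [(1,4) (1,5) (1,6) (2,4) (2,5) (2,6) (3,4) (3,5) (3,6) (4,4) (4,5) (4,6)] -> total=12
Click 2 (4,6) count=1: revealed 0 new [(none)] -> total=12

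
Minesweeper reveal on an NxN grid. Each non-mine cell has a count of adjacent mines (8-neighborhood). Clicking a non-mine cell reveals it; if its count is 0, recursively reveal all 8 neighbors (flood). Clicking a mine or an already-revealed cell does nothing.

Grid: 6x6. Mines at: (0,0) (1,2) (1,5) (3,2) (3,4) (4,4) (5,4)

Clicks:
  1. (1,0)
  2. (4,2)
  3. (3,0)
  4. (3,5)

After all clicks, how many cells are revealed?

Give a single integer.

Click 1 (1,0) count=1: revealed 1 new [(1,0)] -> total=1
Click 2 (4,2) count=1: revealed 1 new [(4,2)] -> total=2
Click 3 (3,0) count=0: revealed 12 new [(1,1) (2,0) (2,1) (3,0) (3,1) (4,0) (4,1) (4,3) (5,0) (5,1) (5,2) (5,3)] -> total=14
Click 4 (3,5) count=2: revealed 1 new [(3,5)] -> total=15

Answer: 15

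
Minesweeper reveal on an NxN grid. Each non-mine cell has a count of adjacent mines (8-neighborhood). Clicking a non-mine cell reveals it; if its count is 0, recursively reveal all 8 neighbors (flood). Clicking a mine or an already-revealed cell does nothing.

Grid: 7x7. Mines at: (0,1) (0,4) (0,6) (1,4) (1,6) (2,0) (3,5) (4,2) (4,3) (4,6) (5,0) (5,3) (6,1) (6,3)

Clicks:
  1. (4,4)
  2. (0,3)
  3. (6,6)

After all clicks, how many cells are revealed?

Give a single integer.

Answer: 8

Derivation:
Click 1 (4,4) count=3: revealed 1 new [(4,4)] -> total=1
Click 2 (0,3) count=2: revealed 1 new [(0,3)] -> total=2
Click 3 (6,6) count=0: revealed 6 new [(5,4) (5,5) (5,6) (6,4) (6,5) (6,6)] -> total=8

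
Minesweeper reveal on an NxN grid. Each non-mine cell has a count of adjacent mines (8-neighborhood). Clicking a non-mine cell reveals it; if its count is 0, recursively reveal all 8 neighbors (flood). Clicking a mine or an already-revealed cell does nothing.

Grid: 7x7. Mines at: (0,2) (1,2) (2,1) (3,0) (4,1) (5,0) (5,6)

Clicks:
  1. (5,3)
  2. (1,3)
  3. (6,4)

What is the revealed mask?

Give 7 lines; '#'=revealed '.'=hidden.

Answer: ...####
...####
..#####
..#####
..#####
.#####.
.#####.

Derivation:
Click 1 (5,3) count=0: revealed 33 new [(0,3) (0,4) (0,5) (0,6) (1,3) (1,4) (1,5) (1,6) (2,2) (2,3) (2,4) (2,5) (2,6) (3,2) (3,3) (3,4) (3,5) (3,6) (4,2) (4,3) (4,4) (4,5) (4,6) (5,1) (5,2) (5,3) (5,4) (5,5) (6,1) (6,2) (6,3) (6,4) (6,5)] -> total=33
Click 2 (1,3) count=2: revealed 0 new [(none)] -> total=33
Click 3 (6,4) count=0: revealed 0 new [(none)] -> total=33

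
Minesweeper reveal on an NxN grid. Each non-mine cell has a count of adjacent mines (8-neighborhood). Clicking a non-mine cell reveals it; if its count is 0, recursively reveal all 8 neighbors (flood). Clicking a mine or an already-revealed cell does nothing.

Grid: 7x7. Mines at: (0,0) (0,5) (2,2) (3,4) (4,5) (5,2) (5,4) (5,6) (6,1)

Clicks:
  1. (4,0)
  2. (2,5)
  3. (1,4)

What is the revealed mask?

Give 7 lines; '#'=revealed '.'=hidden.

Answer: .......
##..#..
##...#.
##.....
##.....
##.....
.......

Derivation:
Click 1 (4,0) count=0: revealed 10 new [(1,0) (1,1) (2,0) (2,1) (3,0) (3,1) (4,0) (4,1) (5,0) (5,1)] -> total=10
Click 2 (2,5) count=1: revealed 1 new [(2,5)] -> total=11
Click 3 (1,4) count=1: revealed 1 new [(1,4)] -> total=12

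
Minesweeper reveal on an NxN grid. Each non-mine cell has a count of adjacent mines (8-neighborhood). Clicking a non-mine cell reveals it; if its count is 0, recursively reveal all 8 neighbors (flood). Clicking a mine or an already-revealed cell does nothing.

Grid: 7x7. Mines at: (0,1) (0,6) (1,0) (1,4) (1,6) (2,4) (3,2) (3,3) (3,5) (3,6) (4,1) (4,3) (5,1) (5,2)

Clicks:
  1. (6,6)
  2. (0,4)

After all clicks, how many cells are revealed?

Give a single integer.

Click 1 (6,6) count=0: revealed 11 new [(4,4) (4,5) (4,6) (5,3) (5,4) (5,5) (5,6) (6,3) (6,4) (6,5) (6,6)] -> total=11
Click 2 (0,4) count=1: revealed 1 new [(0,4)] -> total=12

Answer: 12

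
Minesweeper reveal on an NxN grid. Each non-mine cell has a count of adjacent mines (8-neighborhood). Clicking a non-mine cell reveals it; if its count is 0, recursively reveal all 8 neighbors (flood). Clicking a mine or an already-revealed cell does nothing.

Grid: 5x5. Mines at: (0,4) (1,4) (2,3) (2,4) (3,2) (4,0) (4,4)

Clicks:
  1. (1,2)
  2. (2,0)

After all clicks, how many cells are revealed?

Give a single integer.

Answer: 13

Derivation:
Click 1 (1,2) count=1: revealed 1 new [(1,2)] -> total=1
Click 2 (2,0) count=0: revealed 12 new [(0,0) (0,1) (0,2) (0,3) (1,0) (1,1) (1,3) (2,0) (2,1) (2,2) (3,0) (3,1)] -> total=13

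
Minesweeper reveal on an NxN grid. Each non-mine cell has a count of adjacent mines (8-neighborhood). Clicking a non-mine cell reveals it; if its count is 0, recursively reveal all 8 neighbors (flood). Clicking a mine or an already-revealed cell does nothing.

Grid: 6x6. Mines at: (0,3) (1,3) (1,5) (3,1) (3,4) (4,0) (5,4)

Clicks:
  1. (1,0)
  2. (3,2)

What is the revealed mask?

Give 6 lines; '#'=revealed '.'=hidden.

Answer: ###...
###...
###...
..#...
......
......

Derivation:
Click 1 (1,0) count=0: revealed 9 new [(0,0) (0,1) (0,2) (1,0) (1,1) (1,2) (2,0) (2,1) (2,2)] -> total=9
Click 2 (3,2) count=1: revealed 1 new [(3,2)] -> total=10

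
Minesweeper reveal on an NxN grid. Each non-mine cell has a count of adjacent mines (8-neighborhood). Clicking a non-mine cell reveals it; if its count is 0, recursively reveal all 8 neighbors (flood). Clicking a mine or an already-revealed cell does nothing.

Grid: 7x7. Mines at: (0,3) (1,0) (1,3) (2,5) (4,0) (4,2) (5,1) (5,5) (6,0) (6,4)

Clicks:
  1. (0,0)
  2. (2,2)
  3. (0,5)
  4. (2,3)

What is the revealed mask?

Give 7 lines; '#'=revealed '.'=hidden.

Click 1 (0,0) count=1: revealed 1 new [(0,0)] -> total=1
Click 2 (2,2) count=1: revealed 1 new [(2,2)] -> total=2
Click 3 (0,5) count=0: revealed 6 new [(0,4) (0,5) (0,6) (1,4) (1,5) (1,6)] -> total=8
Click 4 (2,3) count=1: revealed 1 new [(2,3)] -> total=9

Answer: #...###
....###
..##...
.......
.......
.......
.......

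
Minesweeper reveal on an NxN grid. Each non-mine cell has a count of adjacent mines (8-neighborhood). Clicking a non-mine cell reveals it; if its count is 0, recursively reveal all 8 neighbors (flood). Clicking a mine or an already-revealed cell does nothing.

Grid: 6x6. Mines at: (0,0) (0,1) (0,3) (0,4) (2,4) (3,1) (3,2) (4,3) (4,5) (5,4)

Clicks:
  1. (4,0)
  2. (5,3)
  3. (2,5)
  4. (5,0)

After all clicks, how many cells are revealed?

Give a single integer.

Click 1 (4,0) count=1: revealed 1 new [(4,0)] -> total=1
Click 2 (5,3) count=2: revealed 1 new [(5,3)] -> total=2
Click 3 (2,5) count=1: revealed 1 new [(2,5)] -> total=3
Click 4 (5,0) count=0: revealed 5 new [(4,1) (4,2) (5,0) (5,1) (5,2)] -> total=8

Answer: 8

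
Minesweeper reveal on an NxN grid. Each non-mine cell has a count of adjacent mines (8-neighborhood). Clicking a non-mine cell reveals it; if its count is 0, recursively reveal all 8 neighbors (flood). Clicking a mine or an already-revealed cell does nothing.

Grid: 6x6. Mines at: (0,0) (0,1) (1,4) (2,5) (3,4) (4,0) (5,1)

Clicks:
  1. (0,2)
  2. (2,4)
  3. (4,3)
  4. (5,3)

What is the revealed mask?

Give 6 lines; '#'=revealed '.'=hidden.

Click 1 (0,2) count=1: revealed 1 new [(0,2)] -> total=1
Click 2 (2,4) count=3: revealed 1 new [(2,4)] -> total=2
Click 3 (4,3) count=1: revealed 1 new [(4,3)] -> total=3
Click 4 (5,3) count=0: revealed 7 new [(4,2) (4,4) (4,5) (5,2) (5,3) (5,4) (5,5)] -> total=10

Answer: ..#...
......
....#.
......
..####
..####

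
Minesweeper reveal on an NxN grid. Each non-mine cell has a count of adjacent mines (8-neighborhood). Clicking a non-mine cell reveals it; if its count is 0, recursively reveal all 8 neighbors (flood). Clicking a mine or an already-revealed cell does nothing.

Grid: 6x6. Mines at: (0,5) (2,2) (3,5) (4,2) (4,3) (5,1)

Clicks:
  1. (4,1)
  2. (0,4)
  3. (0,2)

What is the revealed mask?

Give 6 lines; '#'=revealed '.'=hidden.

Click 1 (4,1) count=2: revealed 1 new [(4,1)] -> total=1
Click 2 (0,4) count=1: revealed 1 new [(0,4)] -> total=2
Click 3 (0,2) count=0: revealed 14 new [(0,0) (0,1) (0,2) (0,3) (1,0) (1,1) (1,2) (1,3) (1,4) (2,0) (2,1) (3,0) (3,1) (4,0)] -> total=16

Answer: #####.
#####.
##....
##....
##....
......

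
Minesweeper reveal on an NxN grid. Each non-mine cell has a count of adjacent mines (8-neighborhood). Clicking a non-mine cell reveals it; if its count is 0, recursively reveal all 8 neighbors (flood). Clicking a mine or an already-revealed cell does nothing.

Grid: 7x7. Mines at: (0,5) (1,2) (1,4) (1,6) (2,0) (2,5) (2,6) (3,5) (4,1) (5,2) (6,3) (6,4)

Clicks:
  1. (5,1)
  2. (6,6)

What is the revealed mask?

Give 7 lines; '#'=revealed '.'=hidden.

Answer: .......
.......
.......
.......
.....##
.#...##
.....##

Derivation:
Click 1 (5,1) count=2: revealed 1 new [(5,1)] -> total=1
Click 2 (6,6) count=0: revealed 6 new [(4,5) (4,6) (5,5) (5,6) (6,5) (6,6)] -> total=7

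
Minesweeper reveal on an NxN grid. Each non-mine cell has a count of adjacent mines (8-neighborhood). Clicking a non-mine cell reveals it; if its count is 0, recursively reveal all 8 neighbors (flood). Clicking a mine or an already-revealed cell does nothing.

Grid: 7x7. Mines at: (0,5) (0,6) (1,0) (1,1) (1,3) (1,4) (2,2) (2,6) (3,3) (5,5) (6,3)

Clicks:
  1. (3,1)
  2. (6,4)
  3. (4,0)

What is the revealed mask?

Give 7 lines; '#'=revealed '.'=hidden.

Answer: .......
.......
##.....
###....
###....
###....
###.#..

Derivation:
Click 1 (3,1) count=1: revealed 1 new [(3,1)] -> total=1
Click 2 (6,4) count=2: revealed 1 new [(6,4)] -> total=2
Click 3 (4,0) count=0: revealed 13 new [(2,0) (2,1) (3,0) (3,2) (4,0) (4,1) (4,2) (5,0) (5,1) (5,2) (6,0) (6,1) (6,2)] -> total=15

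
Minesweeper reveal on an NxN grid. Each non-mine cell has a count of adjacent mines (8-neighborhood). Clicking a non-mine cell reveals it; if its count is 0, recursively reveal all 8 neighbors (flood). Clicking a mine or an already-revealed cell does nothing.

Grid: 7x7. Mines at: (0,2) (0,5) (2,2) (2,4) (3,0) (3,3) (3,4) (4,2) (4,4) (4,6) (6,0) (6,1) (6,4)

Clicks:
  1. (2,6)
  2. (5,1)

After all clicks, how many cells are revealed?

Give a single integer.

Answer: 7

Derivation:
Click 1 (2,6) count=0: revealed 6 new [(1,5) (1,6) (2,5) (2,6) (3,5) (3,6)] -> total=6
Click 2 (5,1) count=3: revealed 1 new [(5,1)] -> total=7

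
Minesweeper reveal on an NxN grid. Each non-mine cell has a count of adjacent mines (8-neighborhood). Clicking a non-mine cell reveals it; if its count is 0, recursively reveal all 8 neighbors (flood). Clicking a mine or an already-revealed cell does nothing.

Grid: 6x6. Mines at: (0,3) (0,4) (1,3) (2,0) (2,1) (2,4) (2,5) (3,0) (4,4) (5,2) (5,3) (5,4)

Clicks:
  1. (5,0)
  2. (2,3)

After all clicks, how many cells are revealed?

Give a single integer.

Click 1 (5,0) count=0: revealed 4 new [(4,0) (4,1) (5,0) (5,1)] -> total=4
Click 2 (2,3) count=2: revealed 1 new [(2,3)] -> total=5

Answer: 5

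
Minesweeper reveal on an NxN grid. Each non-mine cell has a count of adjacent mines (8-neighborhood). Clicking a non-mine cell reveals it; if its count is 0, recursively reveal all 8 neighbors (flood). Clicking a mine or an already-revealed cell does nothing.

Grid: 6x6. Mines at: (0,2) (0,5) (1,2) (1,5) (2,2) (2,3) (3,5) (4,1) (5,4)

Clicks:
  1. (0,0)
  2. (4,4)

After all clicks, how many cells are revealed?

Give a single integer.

Click 1 (0,0) count=0: revealed 8 new [(0,0) (0,1) (1,0) (1,1) (2,0) (2,1) (3,0) (3,1)] -> total=8
Click 2 (4,4) count=2: revealed 1 new [(4,4)] -> total=9

Answer: 9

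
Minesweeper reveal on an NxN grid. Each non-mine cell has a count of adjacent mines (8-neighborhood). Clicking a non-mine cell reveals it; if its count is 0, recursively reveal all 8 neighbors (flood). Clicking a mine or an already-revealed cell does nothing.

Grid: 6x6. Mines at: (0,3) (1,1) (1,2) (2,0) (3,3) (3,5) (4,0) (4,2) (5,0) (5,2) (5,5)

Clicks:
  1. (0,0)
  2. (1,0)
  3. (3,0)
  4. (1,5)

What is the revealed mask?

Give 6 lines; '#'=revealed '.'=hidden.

Answer: #...##
#...##
....##
#.....
......
......

Derivation:
Click 1 (0,0) count=1: revealed 1 new [(0,0)] -> total=1
Click 2 (1,0) count=2: revealed 1 new [(1,0)] -> total=2
Click 3 (3,0) count=2: revealed 1 new [(3,0)] -> total=3
Click 4 (1,5) count=0: revealed 6 new [(0,4) (0,5) (1,4) (1,5) (2,4) (2,5)] -> total=9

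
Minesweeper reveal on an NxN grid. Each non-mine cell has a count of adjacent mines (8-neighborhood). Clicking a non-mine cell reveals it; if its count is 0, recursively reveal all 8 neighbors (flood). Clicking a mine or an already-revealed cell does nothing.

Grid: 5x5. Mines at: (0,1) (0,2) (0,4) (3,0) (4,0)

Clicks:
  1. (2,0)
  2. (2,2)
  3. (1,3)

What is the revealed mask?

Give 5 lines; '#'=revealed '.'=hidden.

Answer: .....
.####
#####
.####
.####

Derivation:
Click 1 (2,0) count=1: revealed 1 new [(2,0)] -> total=1
Click 2 (2,2) count=0: revealed 16 new [(1,1) (1,2) (1,3) (1,4) (2,1) (2,2) (2,3) (2,4) (3,1) (3,2) (3,3) (3,4) (4,1) (4,2) (4,3) (4,4)] -> total=17
Click 3 (1,3) count=2: revealed 0 new [(none)] -> total=17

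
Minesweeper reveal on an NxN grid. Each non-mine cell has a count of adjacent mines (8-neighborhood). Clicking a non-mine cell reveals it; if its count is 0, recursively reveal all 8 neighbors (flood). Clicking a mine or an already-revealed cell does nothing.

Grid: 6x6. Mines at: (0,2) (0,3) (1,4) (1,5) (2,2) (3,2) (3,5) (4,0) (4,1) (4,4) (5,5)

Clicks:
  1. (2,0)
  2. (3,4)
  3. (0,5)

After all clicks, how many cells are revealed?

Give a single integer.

Answer: 10

Derivation:
Click 1 (2,0) count=0: revealed 8 new [(0,0) (0,1) (1,0) (1,1) (2,0) (2,1) (3,0) (3,1)] -> total=8
Click 2 (3,4) count=2: revealed 1 new [(3,4)] -> total=9
Click 3 (0,5) count=2: revealed 1 new [(0,5)] -> total=10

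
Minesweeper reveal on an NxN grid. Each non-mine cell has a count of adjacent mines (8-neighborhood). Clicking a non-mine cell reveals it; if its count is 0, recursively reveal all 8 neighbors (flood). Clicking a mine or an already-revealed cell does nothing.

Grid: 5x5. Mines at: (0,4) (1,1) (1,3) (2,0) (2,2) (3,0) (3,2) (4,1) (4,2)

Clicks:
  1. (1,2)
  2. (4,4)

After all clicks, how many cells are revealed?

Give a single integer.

Answer: 7

Derivation:
Click 1 (1,2) count=3: revealed 1 new [(1,2)] -> total=1
Click 2 (4,4) count=0: revealed 6 new [(2,3) (2,4) (3,3) (3,4) (4,3) (4,4)] -> total=7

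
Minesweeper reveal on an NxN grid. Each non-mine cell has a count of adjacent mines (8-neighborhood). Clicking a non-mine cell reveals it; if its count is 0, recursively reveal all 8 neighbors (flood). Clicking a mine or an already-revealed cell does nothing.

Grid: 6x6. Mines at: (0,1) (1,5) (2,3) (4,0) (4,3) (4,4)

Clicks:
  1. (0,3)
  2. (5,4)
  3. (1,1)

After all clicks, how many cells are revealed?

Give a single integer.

Answer: 8

Derivation:
Click 1 (0,3) count=0: revealed 6 new [(0,2) (0,3) (0,4) (1,2) (1,3) (1,4)] -> total=6
Click 2 (5,4) count=2: revealed 1 new [(5,4)] -> total=7
Click 3 (1,1) count=1: revealed 1 new [(1,1)] -> total=8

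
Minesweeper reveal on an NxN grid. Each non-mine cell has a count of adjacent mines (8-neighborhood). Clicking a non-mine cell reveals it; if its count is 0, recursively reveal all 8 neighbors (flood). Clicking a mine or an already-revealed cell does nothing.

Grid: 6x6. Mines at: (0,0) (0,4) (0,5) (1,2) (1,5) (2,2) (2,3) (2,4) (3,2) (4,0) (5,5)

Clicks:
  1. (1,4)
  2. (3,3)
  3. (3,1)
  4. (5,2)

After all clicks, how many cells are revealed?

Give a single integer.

Click 1 (1,4) count=5: revealed 1 new [(1,4)] -> total=1
Click 2 (3,3) count=4: revealed 1 new [(3,3)] -> total=2
Click 3 (3,1) count=3: revealed 1 new [(3,1)] -> total=3
Click 4 (5,2) count=0: revealed 8 new [(4,1) (4,2) (4,3) (4,4) (5,1) (5,2) (5,3) (5,4)] -> total=11

Answer: 11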